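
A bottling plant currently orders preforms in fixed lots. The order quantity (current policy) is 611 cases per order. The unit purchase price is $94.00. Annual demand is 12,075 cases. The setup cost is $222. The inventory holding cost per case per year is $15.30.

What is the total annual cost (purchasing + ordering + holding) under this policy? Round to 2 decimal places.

Ordering: D/Q × S = 12,075/611 × $222 = $4,387.32
Holding:  Q/2 × H = 611/2 × $15.3 = $4,674.15
Purchase cost = D·C = 12,075 × 94 = $1,135,050.00
Total = $4,387.32 + $4,674.15 + $1,135,050.00 = $1,144,111.47

$1,144,111.47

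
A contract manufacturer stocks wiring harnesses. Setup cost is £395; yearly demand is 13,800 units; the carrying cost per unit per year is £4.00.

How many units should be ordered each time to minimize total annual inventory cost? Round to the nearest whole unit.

Optimal lot size Q* = (2 × 13,800 × £395 / £4)^½ ≈ 1,650.91

1,651 units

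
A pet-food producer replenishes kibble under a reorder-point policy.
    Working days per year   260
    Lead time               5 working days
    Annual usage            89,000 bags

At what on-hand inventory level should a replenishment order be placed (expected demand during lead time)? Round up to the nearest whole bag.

1,712 bags

Daily demand d = 89,000 / 260 = 342.308 bags/day
Demand during lead time = 342.308 × 5 = 1,711.54
Reorder point = 1,711.54 → round up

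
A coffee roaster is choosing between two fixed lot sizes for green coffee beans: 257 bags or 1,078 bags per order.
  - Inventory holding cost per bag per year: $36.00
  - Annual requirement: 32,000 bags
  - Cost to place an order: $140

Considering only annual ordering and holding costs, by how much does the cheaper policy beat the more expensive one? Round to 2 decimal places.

$1,501.94

TC(Q) = (D/Q)S + (Q/2)H
TC(257) = (32,000/257)×140 + (257/2)×36 = $22,057.91
TC(1,078) = (32,000/1,078)×140 + (1,078/2)×36 = $23,559.84
Cheaper: Q = 257.  Difference = $1,501.94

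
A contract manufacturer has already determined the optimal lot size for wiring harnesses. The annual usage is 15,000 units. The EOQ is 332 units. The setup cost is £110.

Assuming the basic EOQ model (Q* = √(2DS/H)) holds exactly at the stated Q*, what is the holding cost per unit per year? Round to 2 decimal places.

From Q* = √(2DS/H) ⇒ Q*² = 2DS/H.
H = 2DS / Q² = 2 × 15,000 × 110 / 332² = 29.9390

£29.94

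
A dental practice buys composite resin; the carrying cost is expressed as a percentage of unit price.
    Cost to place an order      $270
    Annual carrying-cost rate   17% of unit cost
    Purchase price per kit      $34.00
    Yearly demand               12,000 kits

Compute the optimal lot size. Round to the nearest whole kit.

H = i·C = 0.17 × $34 = $5.7800 per kit-year
EOQ = √(2DS/H) = √(2 × 12,000 × 270 / 5.78)
    = √(1,121,107.27) ≈ 1,058.82

1,059 kits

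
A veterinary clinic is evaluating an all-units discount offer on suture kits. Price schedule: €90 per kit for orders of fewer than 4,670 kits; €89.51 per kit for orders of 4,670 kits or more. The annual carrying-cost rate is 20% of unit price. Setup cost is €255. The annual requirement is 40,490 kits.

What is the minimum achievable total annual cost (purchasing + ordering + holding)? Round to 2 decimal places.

€3,663,379.48

H₁ = 20%×€90 = €18.0000;  H₂ = 20%×€89.51 = €17.9020
EOQ₁ = √(2×40,490×255/18.0000) = 1,071.08  (< 4,670, feasible at tier 1)
EOQ₂ = √(2×40,490×255/17.9020) = 1,074.01  (< 4,670 → use Q = 4,670 at tier-2 price)
TC(tier 1 (EOQ₁), Q≈1,071.1) = €3,663,379.48
TC(tier 2, Q≈4,670.0) = €3,668,271.98
Minimum at tier 1 (EOQ₁): €3,663,379.48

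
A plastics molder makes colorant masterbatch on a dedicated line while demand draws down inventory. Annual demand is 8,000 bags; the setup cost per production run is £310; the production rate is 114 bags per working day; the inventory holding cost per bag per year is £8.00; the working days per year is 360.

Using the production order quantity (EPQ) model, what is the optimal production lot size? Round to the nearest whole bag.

878 bags

d = 8,000/360 = 22.2222 bags/day;  effective holding cost H(1 − d/p) = 8·(1 − 22.2222/114) = 6.44055
Q* = √(2DS / H_eff) = √(2·8,000·310 / 6.44055) ≈ 877.57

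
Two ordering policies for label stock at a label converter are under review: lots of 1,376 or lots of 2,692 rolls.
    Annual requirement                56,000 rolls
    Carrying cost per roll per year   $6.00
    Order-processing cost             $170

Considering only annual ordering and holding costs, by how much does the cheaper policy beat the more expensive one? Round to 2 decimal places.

$565.80

Annual cost at Q: ordering D·S/Q plus holding Q·H/2.
TC(1,376) = (56,000/1,376)×170 + (1,376/2)×6 = $11,046.60
TC(2,692) = (56,000/2,692)×170 + (2,692/2)×6 = $11,612.40
Lots of 1,376 are cheaper by $565.80.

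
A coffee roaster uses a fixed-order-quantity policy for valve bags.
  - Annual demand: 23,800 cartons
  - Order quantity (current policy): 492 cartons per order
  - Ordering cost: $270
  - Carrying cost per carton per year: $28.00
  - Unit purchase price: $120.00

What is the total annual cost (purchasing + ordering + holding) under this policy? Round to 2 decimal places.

Ordering: D/Q × S = 23,800/492 × $270 = $13,060.98
Holding:  Q/2 × H = 492/2 × $28 = $6,888.00
Purchase cost = D·C = 23,800 × 120 = $2,856,000.00
Total = $13,060.98 + $6,888.00 + $2,856,000.00 = $2,875,948.98

$2,875,948.98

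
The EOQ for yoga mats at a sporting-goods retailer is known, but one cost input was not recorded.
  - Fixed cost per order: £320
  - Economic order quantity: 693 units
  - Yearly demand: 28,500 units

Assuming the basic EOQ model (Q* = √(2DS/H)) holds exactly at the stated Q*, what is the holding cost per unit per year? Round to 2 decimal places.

£37.98

Since Q* = (2DS/H)^½, squaring gives Q*²·H = 2DS.
H = 2DS / Q² = 2 × 28,500 × 320 / 693² = 37.9803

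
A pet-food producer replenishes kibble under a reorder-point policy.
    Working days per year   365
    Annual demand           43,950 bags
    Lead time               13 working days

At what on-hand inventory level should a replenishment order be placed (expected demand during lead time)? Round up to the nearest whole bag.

1,566 bags

Daily demand d = 43,950 / 365 = 120.411 bags/day
Demand during lead time = 120.411 × 13 = 1,565.34
Reorder point = 1,565.34 → round up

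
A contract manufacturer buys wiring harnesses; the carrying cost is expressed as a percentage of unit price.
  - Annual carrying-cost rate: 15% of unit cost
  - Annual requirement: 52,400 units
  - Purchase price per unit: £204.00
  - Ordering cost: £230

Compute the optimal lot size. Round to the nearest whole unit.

888 units

Holding cost per unit per year: H = 15% × £204 = £30.6000
Q* = √(2·D·S / H) = √(2·52,400·230 / 30.6) = √787,712.4 ≈ 887.53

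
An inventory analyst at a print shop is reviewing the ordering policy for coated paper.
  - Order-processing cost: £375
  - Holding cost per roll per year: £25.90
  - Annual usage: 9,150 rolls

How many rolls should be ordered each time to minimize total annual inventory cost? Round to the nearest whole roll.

Q* = √(2·D·S / H) = √(2·9,150·375 / 25.9) = √264,961.4 ≈ 514.74

515 rolls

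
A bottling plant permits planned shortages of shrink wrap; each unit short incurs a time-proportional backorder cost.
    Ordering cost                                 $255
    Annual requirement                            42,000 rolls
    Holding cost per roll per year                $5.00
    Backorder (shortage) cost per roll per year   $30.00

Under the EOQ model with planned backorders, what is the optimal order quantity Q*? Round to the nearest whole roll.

2,236 rolls

Q* = √(2DS/H) · √((H + b)/b)
   = √(2 × 42,000 × 255 / 5) · √((5 + 30) / 30)
   = 2,069.783 × 1.0801 ≈ 2,235.62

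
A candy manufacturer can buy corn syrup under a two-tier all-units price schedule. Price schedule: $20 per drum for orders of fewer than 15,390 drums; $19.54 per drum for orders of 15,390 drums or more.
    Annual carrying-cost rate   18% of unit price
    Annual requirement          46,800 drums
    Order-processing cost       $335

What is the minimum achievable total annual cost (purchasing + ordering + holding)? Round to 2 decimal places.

H₁ = 18%×$20 = $3.6000;  H₂ = 18%×$19.54 = $3.5172
EOQ₁ = √(2×46,800×335/3.6000) = 2,951.27  (< 15,390, feasible at tier 1)
EOQ₂ = √(2×46,800×335/3.5172) = 2,985.81  (< 15,390 → use Q = 15,390 at tier-2 price)
TC(tier 1 (EOQ₁), Q≈2,951.3) = $946,624.58
TC(tier 2, Q≈15,390.0) = $942,555.57
Minimum at tier 2: $942,555.57

$942,555.57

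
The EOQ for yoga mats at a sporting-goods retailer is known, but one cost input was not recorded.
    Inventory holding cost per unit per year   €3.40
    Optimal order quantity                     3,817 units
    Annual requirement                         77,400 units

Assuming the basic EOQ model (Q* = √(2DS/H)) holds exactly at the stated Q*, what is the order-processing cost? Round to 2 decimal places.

€320.00

Since Q* = (2DS/H)^½, squaring gives Q*²·H = 2DS.
S = Q²H / (2D) = 3,817² × 3.4 / (2 × 77,400) = 320.0017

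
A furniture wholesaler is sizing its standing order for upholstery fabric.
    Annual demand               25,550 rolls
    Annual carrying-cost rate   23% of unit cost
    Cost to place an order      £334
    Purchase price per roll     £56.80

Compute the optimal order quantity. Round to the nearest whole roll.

Carrying cost H = £56.8 × 23% = £13.0640/roll/yr
EOQ = √(2DS/H) = √(2 × 25,550 × 334 / 13.064)
    = √(1,306,445.19) ≈ 1,143.00

1,143 rolls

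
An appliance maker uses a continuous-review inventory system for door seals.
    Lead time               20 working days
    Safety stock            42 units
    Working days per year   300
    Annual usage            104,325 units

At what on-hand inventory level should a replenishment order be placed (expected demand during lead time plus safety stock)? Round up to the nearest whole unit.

Daily demand d = 104,325 / 300 = 347.750 units/day
Demand during lead time = 347.750 × 20 = 6,955.00
Reorder point = 6,955.00 + 42 = 6,997.00 → round up

6,997 units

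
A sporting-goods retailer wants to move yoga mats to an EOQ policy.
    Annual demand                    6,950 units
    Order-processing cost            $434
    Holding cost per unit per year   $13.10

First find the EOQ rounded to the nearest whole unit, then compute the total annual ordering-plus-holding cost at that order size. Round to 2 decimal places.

$8,889.72

Q* = √(2·D·S / H) = √(2·6,950·434 / 13.1) = √460,503.8 ≈ 678.60 → Q = 679 units
Ordering: D/Q × S = 6,950/679 × $434 = $4,442.27
Holding:  Q/2 × H = 679/2 × $13.1 = $4,447.45
Total = $4,442.27 + $4,447.45 = $8,889.72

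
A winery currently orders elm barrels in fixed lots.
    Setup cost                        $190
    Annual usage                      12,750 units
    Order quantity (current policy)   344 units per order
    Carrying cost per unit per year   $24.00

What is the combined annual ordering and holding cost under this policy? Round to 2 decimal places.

Annual ordering cost = (D/Q)·S = (12,750/344) × 190 = $7,042.15
Annual holding cost  = (Q/2)·H = (344/2) × 24 = $4,128.00
Total = $7,042.15 + $4,128.00 = $11,170.15

$11,170.15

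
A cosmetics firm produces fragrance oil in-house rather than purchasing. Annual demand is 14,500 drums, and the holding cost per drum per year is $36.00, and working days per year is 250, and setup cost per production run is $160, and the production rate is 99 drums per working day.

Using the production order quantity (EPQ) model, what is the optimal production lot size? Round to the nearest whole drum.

Daily demand d = 14,500/250 = 58.000; p = 99; 1 − d/p = 0.41414
EPQ = √(2DS / (H(1 − d/p)))
    = √(2 × 14,500 × 160 / (36 × 0.41414)) ≈ 557.87

558 drums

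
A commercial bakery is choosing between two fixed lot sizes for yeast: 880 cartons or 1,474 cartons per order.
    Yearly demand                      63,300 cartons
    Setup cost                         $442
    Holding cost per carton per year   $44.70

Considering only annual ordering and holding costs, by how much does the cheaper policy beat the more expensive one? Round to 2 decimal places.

For each Q, cost = (D/Q)·S + (Q/2)·H.
TC(880) = (63,300/880)×442 + (880/2)×44.7 = $51,461.86
TC(1,474) = (63,300/1,474)×442 + (1,474/2)×44.7 = $51,925.31
|ΔTC| = |$51,461.86 − $51,925.31| = $463.45

$463.45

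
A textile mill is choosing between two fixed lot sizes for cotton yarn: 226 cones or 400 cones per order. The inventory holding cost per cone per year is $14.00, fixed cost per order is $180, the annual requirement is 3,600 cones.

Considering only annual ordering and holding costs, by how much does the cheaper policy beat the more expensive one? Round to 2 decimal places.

$29.26

For each Q, cost = (D/Q)·S + (Q/2)·H.
TC(226) = (3,600/226)×180 + (226/2)×14 = $4,449.26
TC(400) = (3,600/400)×180 + (400/2)×14 = $4,420.00
Lots of 400 are cheaper by $29.26.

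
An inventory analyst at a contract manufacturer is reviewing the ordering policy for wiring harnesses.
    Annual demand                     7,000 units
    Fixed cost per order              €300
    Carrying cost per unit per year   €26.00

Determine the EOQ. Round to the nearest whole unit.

402 units

Optimal lot size Q* = (2 × 7,000 × €300 / €26)^½ ≈ 401.92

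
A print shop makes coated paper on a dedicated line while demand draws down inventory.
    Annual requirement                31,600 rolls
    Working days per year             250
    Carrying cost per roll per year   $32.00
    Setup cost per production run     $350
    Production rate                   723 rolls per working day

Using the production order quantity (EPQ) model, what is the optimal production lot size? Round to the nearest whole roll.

d = 31,600/250 = 126.4000 rolls/day;  effective holding cost H(1 − d/p) = 32·(1 − 126.4000/723) = 26.40553
Q* = √(2DS / H_eff) = √(2·31,600·350 / 26.40553) ≈ 915.26

915 rolls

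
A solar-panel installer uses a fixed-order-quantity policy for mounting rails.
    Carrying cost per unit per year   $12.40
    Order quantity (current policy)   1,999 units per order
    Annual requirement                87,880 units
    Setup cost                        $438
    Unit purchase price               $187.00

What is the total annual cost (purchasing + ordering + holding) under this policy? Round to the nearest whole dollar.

Ordering: D/Q × S = 87,880/1,999 × $438 = $19,255.35
Holding:  Q/2 × H = 1,999/2 × $12.4 = $12,393.80
Purchase cost = D·C = 87,880 × 187 = $16,433,560.00
Total = $19,255.35 + $12,393.80 + $16,433,560.00 = $16,465,209.15

$16,465,209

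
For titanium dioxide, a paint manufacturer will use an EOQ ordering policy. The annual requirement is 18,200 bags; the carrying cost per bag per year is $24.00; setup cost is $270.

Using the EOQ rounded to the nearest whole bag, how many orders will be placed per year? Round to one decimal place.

EOQ = √(2DS/H) = √(2 × 18,200 × 270 / 24)
    = √(409,500.00) ≈ 639.92 → Q = 640
N = D/Q = 18,200/640 ≈ 28.438 orders/yr

28.4 orders per year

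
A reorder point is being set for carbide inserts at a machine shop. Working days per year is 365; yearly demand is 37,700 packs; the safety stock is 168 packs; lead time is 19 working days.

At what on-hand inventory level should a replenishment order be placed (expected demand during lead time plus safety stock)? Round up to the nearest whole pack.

Daily demand d = 37,700 / 365 = 103.288 packs/day
Demand during lead time = 103.288 × 19 = 1,962.47
Reorder point = 1,962.47 + 168 = 2,130.47 → round up

2,131 packs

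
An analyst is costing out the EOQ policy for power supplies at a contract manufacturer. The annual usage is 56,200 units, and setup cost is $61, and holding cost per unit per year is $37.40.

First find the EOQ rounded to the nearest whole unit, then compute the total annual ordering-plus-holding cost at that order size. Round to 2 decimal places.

Optimal lot size Q* = (2 × 56,200 × $61 / $37.4)^½ ≈ 428.17 → Q = 428 units
Ordering: D/Q × S = 56,200/428 × $61 = $8,009.81
Holding:  Q/2 × H = 428/2 × $37.4 = $8,003.60
Total = $8,009.81 + $8,003.60 = $16,013.41

$16,013.41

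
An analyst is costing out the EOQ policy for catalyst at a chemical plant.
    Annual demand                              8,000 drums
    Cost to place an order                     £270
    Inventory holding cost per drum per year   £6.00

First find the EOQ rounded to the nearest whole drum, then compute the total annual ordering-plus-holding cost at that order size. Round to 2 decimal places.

£5,091.17

EOQ = √(2DS/H) = √(2 × 8,000 × 270 / 6)
    = √(720,000.00) ≈ 848.53 → Q = 849 drums
Ordering: D/Q × S = 8,000/849 × £270 = £2,544.17
Holding:  Q/2 × H = 849/2 × £6 = £2,547.00
Total = £2,544.17 + £2,547.00 = £5,091.17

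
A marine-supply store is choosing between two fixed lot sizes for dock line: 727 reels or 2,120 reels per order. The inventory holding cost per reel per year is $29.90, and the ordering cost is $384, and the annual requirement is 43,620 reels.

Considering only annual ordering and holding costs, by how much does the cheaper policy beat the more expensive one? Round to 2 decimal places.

$5,686.33

For each Q, cost = (D/Q)·S + (Q/2)·H.
TC(727) = (43,620/727)×384 + (727/2)×29.9 = $33,908.65
TC(2,120) = (43,620/2,120)×384 + (2,120/2)×29.9 = $39,594.98
Cheaper: Q = 727.  Difference = $5,686.33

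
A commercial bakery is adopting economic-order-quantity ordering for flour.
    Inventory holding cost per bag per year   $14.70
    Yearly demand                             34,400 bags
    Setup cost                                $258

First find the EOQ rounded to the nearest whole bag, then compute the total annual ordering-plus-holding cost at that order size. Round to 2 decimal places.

$16,153.36

2DS/H = 2·34,400·258/14.7 = 1,207,510.20
EOQ = √1,207,510.20 ≈ 1,098.87 → Q = 1,099 bags
Orders/yr = 34,400/1,099 = 31.301; ordering cost = 31.301 × $258 = $8,075.71
Average inventory = 1,099/2 = 549.5; holding cost = 549.5 × $14.7 = $8,077.65
Total = $8,075.71 + $8,077.65 = $16,153.36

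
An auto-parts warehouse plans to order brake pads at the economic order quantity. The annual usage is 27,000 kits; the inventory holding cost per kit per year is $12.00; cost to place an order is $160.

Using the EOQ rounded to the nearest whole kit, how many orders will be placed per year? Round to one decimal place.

31.8 orders per year

Optimal lot size Q* = (2 × 27,000 × $160 / $12)^½ ≈ 848.53 → Q = 849
N = D/Q = 27,000/849 ≈ 31.802 orders/yr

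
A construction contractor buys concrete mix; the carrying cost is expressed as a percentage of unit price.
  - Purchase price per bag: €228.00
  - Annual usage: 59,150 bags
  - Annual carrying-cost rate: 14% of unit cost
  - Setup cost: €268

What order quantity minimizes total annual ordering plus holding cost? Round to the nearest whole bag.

997 bags

Holding cost per bag per year: H = 14% × €228 = €31.9200
EOQ = √(2DS/H) = √(2 × 59,150 × 268 / 31.92)
    = √(993,245.61) ≈ 996.62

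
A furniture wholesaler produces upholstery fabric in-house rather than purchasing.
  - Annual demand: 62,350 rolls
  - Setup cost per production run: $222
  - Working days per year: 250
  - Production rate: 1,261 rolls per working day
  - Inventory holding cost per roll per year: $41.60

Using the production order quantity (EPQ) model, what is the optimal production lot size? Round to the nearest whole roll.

911 rolls

d = 62,350/250 = 249.4000 rolls/day;  effective holding cost H(1 − d/p) = 41.6·(1 − 249.4000/1261) = 33.37237
Q* = √(2DS / H_eff) = √(2·62,350·222 / 33.37237) ≈ 910.79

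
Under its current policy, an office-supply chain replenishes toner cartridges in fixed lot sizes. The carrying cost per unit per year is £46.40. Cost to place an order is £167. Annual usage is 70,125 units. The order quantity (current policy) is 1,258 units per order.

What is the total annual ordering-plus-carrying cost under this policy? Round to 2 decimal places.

Ordering: D/Q × S = 70,125/1,258 × £167 = £9,309.12
Holding:  Q/2 × H = 1,258/2 × £46.4 = £29,185.60
Total = £9,309.12 + £29,185.60 = £38,494.72

£38,494.72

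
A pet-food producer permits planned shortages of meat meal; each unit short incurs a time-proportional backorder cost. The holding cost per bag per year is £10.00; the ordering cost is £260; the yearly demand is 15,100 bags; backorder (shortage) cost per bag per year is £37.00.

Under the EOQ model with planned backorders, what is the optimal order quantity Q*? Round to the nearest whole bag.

Q* = √(2DS/H) · √((H + b)/b)
   = √(2 × 15,100 × 260 / 10) · √((10 + 37) / 37)
   = 886.115 × 1.1271 ≈ 998.71

999 bags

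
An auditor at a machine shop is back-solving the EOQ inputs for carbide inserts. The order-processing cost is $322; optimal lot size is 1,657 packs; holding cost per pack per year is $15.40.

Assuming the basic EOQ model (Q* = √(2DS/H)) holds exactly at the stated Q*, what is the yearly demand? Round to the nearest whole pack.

EOQ relation: Q² = 2DS/H, so rearrange for the unknown.
D = Q²H / (2S) = 1,657² × 15.4 / (2 × 322) = 65,656.82

65,657 packs per year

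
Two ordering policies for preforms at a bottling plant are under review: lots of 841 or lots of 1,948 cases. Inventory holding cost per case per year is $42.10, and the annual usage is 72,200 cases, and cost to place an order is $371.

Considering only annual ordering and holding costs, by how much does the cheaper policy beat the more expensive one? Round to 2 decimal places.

TC(Q) = (D/Q)S + (Q/2)H
TC(841) = (72,200/841)×371 + (841/2)×42.1 = $49,553.47
TC(1,948) = (72,200/1,948)×371 + (1,948/2)×42.1 = $54,756.02
|ΔTC| = |$49,553.47 − $54,756.02| = $5,202.55

$5,202.55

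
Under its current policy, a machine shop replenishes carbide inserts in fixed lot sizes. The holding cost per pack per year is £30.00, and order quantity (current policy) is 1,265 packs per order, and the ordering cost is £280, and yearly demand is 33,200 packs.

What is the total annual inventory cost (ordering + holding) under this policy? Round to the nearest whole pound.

Ordering: D/Q × S = 33,200/1,265 × £280 = £7,348.62
Holding:  Q/2 × H = 1,265/2 × £30 = £18,975.00
Total = £7,348.62 + £18,975.00 = £26,323.62

£26,324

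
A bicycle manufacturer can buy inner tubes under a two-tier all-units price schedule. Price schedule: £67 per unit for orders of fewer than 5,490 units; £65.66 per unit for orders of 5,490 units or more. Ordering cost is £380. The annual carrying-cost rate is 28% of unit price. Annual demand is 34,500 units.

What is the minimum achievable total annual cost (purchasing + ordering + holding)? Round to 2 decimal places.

£2,318,124.25

H₁ = 28%×£67 = £18.7600;  H₂ = 28%×£65.66 = £18.3848
EOQ₁ = √(2×34,500×380/18.7600) = 1,182.22  (< 5,490, feasible at tier 1)
EOQ₂ = √(2×34,500×380/18.3848) = 1,194.23  (< 5,490 → use Q = 5,490 at tier-2 price)
TC(tier 1 (EOQ₁), Q≈1,182.2) = £2,333,678.53
TC(tier 2, Q≈5,490.0) = £2,318,124.25
Minimum at tier 2: £2,318,124.25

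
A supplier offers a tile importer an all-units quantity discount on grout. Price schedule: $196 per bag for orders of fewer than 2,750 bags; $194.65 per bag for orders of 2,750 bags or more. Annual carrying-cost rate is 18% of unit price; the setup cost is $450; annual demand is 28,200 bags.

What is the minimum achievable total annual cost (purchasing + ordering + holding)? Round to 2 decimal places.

H₁ = 18%×$196 = $35.2800;  H₂ = 18%×$194.65 = $35.0370
EOQ₁ = √(2×28,200×450/35.2800) = 848.17  (< 2,750, feasible at tier 1)
EOQ₂ = √(2×28,200×450/35.0370) = 851.10  (< 2,750 → use Q = 2,750 at tier-2 price)
TC(tier 1 (EOQ₁), Q≈848.2) = $5,557,123.34
TC(tier 2, Q≈2,750.0) = $5,541,920.42
Minimum at tier 2: $5,541,920.42

$5,541,920.42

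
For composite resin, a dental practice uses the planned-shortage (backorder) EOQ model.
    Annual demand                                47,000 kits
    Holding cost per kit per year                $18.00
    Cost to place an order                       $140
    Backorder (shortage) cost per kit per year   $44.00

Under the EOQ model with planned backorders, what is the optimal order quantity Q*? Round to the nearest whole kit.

1,015 kits

Basic EOQ = √(2·47,000·140/18) = 855.050
Backorder adjustment √((H+b)/b) = √((18+44)/44) = 1.1871
Q* = 855.050 × 1.1871 ≈ 1,014.99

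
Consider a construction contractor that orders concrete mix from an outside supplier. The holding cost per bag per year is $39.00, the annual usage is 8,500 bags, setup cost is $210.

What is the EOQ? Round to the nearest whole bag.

303 bags

EOQ = √(2DS/H) = √(2 × 8,500 × 210 / 39)
    = √(91,538.46) ≈ 302.55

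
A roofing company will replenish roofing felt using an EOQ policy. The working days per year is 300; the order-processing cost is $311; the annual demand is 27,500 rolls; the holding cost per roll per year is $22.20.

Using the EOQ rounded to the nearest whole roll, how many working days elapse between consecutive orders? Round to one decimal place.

Optimal lot size Q* = (2 × 27,500 × $311 / $22.2)^½ ≈ 877.78 → Q = 878 rolls
T = Q/D × 300 days = 878/27,500 × 300 = 9.578 days

9.6 days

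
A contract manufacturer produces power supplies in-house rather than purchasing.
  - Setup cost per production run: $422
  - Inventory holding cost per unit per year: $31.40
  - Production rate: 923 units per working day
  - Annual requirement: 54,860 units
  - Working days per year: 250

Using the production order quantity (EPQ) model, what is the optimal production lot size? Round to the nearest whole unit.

Daily demand d = 54,860/250 = 219.440; p = 923; 1 − d/p = 0.76225
EPQ = √(2DS / (H(1 − d/p)))
    = √(2 × 54,860 × 422 / (31.4 × 0.76225)) ≈ 1,390.86

1,391 units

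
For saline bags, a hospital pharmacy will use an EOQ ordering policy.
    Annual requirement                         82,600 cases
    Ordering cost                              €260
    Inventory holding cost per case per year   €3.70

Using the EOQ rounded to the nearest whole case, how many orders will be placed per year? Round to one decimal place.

Q* = √(2·D·S / H) = √(2·82,600·260 / 3.7) = √11,608,648.6 ≈ 3,407.15 → Q = 3,407
Orders per year = D/Q = 82,600 / 3,407 = 24.244

24.2 orders per year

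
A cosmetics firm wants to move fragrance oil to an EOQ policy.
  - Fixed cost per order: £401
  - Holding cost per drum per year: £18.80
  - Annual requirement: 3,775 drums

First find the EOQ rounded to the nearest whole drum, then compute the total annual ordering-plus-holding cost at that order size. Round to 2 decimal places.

£7,544.40

Optimal lot size Q* = (2 × 3,775 × £401 / £18.8)^½ ≈ 401.30 → Q = 401 drums
Orders/yr = 3,775/401 = 9.414; ordering cost = 9.414 × £401 = £3,775.00
Average inventory = 401/2 = 200.5; holding cost = 200.5 × £18.8 = £3,769.40
Total = £3,775.00 + £3,769.40 = £7,544.40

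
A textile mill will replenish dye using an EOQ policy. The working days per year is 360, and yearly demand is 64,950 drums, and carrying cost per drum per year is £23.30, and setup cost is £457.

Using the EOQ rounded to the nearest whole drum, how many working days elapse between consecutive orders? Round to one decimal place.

Q* = √(2·D·S / H) = √(2·64,950·457 / 23.3) = √2,547,824.0 ≈ 1,596.19 → Q = 1,596 drums
T = Q/D × 360 days = 1,596/64,950 × 360 = 8.846 days

8.8 days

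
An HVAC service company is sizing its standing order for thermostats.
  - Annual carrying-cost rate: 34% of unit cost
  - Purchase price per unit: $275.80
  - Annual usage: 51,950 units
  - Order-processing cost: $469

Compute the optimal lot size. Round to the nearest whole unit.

721 units

H = i·C = 0.34 × $275.8 = $93.7720 per unit-year
Optimal lot size Q* = (2 × 51,950 × $469 / $93.772)^½ ≈ 720.87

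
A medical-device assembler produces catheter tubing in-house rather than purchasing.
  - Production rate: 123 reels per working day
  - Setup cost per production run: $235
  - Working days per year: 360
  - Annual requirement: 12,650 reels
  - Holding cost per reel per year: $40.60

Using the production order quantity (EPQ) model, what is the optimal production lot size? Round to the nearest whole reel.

d = 12,650/360 = 35.1389 reels/day;  effective holding cost H(1 − d/p) = 40.6·(1 − 35.1389/123) = 29.00131
Q* = √(2DS / H_eff) = √(2·12,650·235 / 29.00131) ≈ 452.78

453 reels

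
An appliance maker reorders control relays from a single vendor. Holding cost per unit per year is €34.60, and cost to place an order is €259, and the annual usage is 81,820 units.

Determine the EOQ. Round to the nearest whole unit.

1,107 units

EOQ = √(2DS/H) = √(2 × 81,820 × 259 / 34.6)
    = √(1,224,935.26) ≈ 1,106.77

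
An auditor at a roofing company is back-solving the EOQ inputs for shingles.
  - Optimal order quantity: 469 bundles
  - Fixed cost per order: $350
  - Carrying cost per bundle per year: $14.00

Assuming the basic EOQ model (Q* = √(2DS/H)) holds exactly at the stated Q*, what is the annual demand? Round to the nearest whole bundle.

4,399 bundles per year

Since Q* = (2DS/H)^½, squaring gives Q*²·H = 2DS.
D = Q²H / (2S) = 469² × 14 / (2 × 350) = 4,399.22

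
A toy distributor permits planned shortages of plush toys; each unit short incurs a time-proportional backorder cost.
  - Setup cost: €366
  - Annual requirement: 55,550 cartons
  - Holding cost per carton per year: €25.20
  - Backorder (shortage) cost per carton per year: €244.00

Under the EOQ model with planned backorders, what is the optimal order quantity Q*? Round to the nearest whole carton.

1,334 cartons

Basic EOQ = √(2·55,550·366/25.2) = 1,270.274
Backorder adjustment √((H+b)/b) = √((25.2+244)/244) = 1.0504
Q* = 1,270.274 × 1.0504 ≈ 1,334.26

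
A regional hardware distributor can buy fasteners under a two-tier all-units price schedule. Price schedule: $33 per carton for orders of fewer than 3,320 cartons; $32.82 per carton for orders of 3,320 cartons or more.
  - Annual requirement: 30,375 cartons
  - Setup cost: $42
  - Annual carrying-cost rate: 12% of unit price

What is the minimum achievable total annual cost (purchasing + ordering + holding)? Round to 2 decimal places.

H₁ = 12%×$33 = $3.9600;  H₂ = 12%×$32.82 = $3.9384
EOQ₁ = √(2×30,375×42/3.9600) = 802.69  (< 3,320, feasible at tier 1)
EOQ₂ = √(2×30,375×42/3.9384) = 804.89  (< 3,320 → use Q = 3,320 at tier-2 price)
TC(tier 1 (EOQ₁), Q≈802.7) = $1,005,553.67
TC(tier 2, Q≈3,320.0) = $1,003,829.51
Minimum at tier 2: $1,003,829.51

$1,003,829.51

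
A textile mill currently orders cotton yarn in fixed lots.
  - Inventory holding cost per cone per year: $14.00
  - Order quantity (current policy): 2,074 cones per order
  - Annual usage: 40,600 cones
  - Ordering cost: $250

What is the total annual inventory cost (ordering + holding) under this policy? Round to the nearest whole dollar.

$19,412

Ordering: D/Q × S = 40,600/2,074 × $250 = $4,893.92
Holding:  Q/2 × H = 2,074/2 × $14 = $14,518.00
Total = $4,893.92 + $14,518.00 = $19,411.92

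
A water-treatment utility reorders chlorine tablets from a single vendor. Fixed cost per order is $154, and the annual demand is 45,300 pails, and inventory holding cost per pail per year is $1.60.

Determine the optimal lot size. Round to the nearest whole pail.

2,953 pails

Optimal lot size Q* = (2 × 45,300 × $154 / $1.6)^½ ≈ 2,953.01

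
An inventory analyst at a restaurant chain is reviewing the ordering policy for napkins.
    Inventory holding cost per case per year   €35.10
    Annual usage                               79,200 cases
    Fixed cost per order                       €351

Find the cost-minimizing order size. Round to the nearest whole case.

1,259 cases

Q* = √(2·D·S / H) = √(2·79,200·351 / 35.1) = √1,584,000.0 ≈ 1,258.57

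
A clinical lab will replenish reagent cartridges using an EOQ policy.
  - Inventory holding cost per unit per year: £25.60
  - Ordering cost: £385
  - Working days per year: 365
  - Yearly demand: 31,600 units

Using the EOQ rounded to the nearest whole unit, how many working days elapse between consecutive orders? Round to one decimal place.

2DS/H = 2·31,600·385/25.6 = 950,468.75
EOQ = √950,468.75 ≈ 974.92 → Q = 975 units
T = Q/D × 365 days = 975/31,600 × 365 = 11.262 days

11.3 days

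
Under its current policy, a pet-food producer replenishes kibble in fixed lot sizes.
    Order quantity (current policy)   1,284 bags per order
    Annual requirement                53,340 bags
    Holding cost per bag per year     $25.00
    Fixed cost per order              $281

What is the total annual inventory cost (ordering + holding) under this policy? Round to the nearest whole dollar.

$27,723

Ordering: D/Q × S = 53,340/1,284 × $281 = $11,673.32
Holding:  Q/2 × H = 1,284/2 × $25 = $16,050.00
Total = $11,673.32 + $16,050.00 = $27,723.32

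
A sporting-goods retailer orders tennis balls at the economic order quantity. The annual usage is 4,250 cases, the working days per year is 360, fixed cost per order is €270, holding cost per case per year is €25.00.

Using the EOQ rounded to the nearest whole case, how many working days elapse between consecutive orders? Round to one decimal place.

2DS/H = 2·4,250·270/25 = 91,800.00
EOQ = √91,800.00 ≈ 302.99 → Q = 303 cases
Cycle time = (working days × Q)/D = (360 × 303) / 4,250 = 25.666 days

25.7 days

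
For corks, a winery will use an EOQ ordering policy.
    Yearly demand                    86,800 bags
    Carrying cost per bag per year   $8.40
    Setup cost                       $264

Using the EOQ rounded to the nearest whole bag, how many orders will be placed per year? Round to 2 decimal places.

37.16 orders per year

Optimal lot size Q* = (2 × 86,800 × $264 / $8.4)^½ ≈ 2,335.81 → Q = 2,336
Orders per year = D/Q = 86,800 / 2,336 = 37.158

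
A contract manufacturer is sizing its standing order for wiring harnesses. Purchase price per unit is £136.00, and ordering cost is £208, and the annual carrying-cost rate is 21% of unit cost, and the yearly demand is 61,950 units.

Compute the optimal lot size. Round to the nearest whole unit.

H = i·C = 0.21 × £136 = £28.5600 per unit-year
Q* = √(2·D·S / H) = √(2·61,950·208 / 28.56) = √902,352.9 ≈ 949.92

950 units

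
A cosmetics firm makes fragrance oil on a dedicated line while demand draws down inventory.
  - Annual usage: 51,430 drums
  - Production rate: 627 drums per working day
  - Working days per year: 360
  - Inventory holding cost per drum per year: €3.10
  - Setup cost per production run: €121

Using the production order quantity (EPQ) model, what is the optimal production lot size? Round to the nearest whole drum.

2,280 drums

d = 51,430/360 = 142.8611 drums/day;  effective holding cost H(1 − d/p) = 3.1·(1 − 142.8611/627) = 2.39367
Q* = √(2DS / H_eff) = √(2·51,430·121 / 2.39367) ≈ 2,280.26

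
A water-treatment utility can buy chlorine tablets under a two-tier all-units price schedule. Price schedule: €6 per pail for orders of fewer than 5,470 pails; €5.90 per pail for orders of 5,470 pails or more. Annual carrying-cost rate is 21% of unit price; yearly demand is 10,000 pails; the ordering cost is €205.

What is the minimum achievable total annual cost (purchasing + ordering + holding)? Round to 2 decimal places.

H₁ = 21%×€6 = €1.2600;  H₂ = 21%×€5.90 = €1.2390
EOQ₁ = √(2×10,000×205/1.2600) = 1,803.88  (< 5,470, feasible at tier 1)
EOQ₂ = √(2×10,000×205/1.2390) = 1,819.10  (< 5,470 → use Q = 5,470 at tier-2 price)
TC(tier 1 (EOQ₁), Q≈1,803.9) = €62,272.88
TC(tier 2, Q≈5,470.0) = €62,763.44
Minimum at tier 1 (EOQ₁): €62,272.88

€62,272.88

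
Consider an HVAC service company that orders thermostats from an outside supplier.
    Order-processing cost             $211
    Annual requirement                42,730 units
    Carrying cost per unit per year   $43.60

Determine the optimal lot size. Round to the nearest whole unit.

2DS/H = 2·42,730·211/43.6 = 413,579.36
EOQ = √413,579.36 ≈ 643.10

643 units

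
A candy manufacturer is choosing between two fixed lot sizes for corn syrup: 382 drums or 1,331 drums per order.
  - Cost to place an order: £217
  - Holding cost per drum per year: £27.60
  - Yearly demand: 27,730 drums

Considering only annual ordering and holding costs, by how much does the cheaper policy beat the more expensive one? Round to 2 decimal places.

TC(Q) = (D/Q)S + (Q/2)H
TC(382) = (27,730/382)×217 + (382/2)×27.6 = £21,023.98
TC(1,331) = (27,730/1,331)×217 + (1,331/2)×27.6 = £22,888.77
Lots of 382 are cheaper by £1,864.79.

£1,864.79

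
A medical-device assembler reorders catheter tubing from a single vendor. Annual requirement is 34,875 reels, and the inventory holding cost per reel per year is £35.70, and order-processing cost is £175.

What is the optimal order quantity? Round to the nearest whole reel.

585 reels

2DS/H = 2·34,875·175/35.7 = 341,911.76
EOQ = √341,911.76 ≈ 584.73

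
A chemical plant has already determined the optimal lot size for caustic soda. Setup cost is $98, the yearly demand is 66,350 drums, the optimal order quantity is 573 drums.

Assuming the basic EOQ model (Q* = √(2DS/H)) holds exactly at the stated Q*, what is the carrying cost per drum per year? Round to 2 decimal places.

EOQ relation: Q² = 2DS/H, so rearrange for the unknown.
H = 2DS / Q² = 2 × 66,350 × 98 / 573² = 39.6084

$39.61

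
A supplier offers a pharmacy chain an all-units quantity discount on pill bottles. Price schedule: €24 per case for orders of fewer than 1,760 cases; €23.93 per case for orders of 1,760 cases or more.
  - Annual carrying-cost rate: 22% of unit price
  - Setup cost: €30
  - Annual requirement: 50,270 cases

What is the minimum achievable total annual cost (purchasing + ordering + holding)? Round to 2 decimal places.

€1,208,450.82

H₁ = 22%×€24 = €5.2800;  H₂ = 22%×€23.93 = €5.2646
EOQ₁ = √(2×50,270×30/5.2800) = 755.81  (< 1,760, feasible at tier 1)
EOQ₂ = √(2×50,270×30/5.2646) = 756.92  (< 1,760 → use Q = 1,760 at tier-2 price)
TC(tier 1 (EOQ₁), Q≈755.8) = €1,210,470.68
TC(tier 2, Q≈1,760.0) = €1,208,450.82
Minimum at tier 2: €1,208,450.82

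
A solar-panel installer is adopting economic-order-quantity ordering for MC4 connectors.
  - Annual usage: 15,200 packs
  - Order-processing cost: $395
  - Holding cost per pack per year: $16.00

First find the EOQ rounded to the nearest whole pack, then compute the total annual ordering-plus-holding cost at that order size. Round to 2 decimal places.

Q* = √(2·D·S / H) = √(2·15,200·395 / 16) = √750,500.0 ≈ 866.31 → Q = 866 packs
Ordering: D/Q × S = 15,200/866 × $395 = $6,933.03
Holding:  Q/2 × H = 866/2 × $16 = $6,928.00
Total = $6,933.03 + $6,928.00 = $13,861.03

$13,861.03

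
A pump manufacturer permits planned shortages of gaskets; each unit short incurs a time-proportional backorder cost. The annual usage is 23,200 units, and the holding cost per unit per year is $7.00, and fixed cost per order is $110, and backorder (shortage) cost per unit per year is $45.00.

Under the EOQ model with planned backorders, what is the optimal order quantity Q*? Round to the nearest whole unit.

Q* = √(2DS/H) · √((H + b)/b)
   = √(2 × 23,200 × 110 / 7) · √((7 + 45) / 45)
   = 853.899 × 1.0750 ≈ 917.91

918 units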